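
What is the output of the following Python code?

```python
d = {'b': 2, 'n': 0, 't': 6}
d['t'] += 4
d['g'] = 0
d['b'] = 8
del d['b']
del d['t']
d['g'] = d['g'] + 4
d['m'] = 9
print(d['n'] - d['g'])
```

-4

d['t'] = 6+4 = 10 → {'b': 2, 'n': 0, 't': 10}
d['g'] = 0 → {'b': 2, 'n': 0, 't': 10, 'g': 0}
d['b'] = 8 → {'b': 8, 'n': 0, 't': 10, 'g': 0}
del 'b' → {'n': 0, 't': 10, 'g': 0}
del 't' → {'n': 0, 'g': 0}
d['g'] = d['g']+4 = 4 → {'n': 0, 'g': 4}
d['m'] = 9 → {'n': 0, 'g': 4, 'm': 9}
d['n']-d['g'] = 0-4 = -4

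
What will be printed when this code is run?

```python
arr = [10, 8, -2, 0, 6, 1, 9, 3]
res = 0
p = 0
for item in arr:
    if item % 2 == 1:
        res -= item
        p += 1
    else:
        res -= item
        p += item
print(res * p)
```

-875

item=10: not odd, res = 0-10 = -10; p=10
item=8: not odd, res = (-10)-8 = -18; p=18
item=-2: not odd, res = (-18)-(-2) = -16; p=16
item=0: not odd, res = (-16)-0 = -16; p=16
item=6: not odd, res = (-16)-6 = -22; p=22
item=1: odd, res = (-22)-1 = -23; p=23
item=9: odd, res = (-23)-9 = -32; p=24
item=3: odd, res = (-32)-3 = -35; p=25
res*p = (-35)*25 = -875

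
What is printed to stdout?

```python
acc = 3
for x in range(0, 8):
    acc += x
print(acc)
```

31

x=0: acc = 3+0 = 3
x=1: acc = 3+1 = 4
x=2: acc = 4+2 = 6
x=3: acc = 6+3 = 9
x=4: acc = 9+4 = 13
x=5: acc = 13+5 = 18
x=6: acc = 18+6 = 24
x=7: acc = 24+7 = 31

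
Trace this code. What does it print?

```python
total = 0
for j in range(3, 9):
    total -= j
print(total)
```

j=3: total = 0-3 = -3
j=4: total = (-3)-4 = -7
j=5: total = (-7)-5 = -12
j=6: total = (-12)-6 = -18
j=7: total = (-18)-7 = -25
j=8: total = (-25)-8 = -33

-33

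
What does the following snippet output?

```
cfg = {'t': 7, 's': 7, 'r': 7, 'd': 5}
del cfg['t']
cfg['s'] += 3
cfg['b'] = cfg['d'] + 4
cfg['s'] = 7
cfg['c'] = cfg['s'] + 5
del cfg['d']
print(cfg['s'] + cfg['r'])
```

14

del 't' → {'s': 7, 'r': 7, 'd': 5}
cfg['s'] = 7+3 = 10 → {'s': 10, 'r': 7, 'd': 5}
cfg['b'] = cfg['d']+4 = 9 → {'s': 10, 'r': 7, 'd': 5, 'b': 9}
cfg['s'] = 7 → {'s': 7, 'r': 7, 'd': 5, 'b': 9}
cfg['c'] = cfg['s']+5 = 12 → {'s': 7, 'r': 7, 'd': 5, 'b': 9, 'c': 12}
del 'd' → {'s': 7, 'r': 7, 'b': 9, 'c': 12}
cfg['s']+cfg['r'] = 7+7 = 14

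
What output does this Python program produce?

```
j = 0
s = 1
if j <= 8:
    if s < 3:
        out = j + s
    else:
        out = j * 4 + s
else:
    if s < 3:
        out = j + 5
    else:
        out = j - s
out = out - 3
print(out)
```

j=0, s=1
j <= 8 is True; s < 3 is True
→ out = j + s = 1
out = 1-3 = -2

-2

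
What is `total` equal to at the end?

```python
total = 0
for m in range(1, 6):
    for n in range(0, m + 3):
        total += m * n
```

295

m=1,n=0: total = 0+0 = 0
m=1,n=1: total = 0+1 = 1
m=1,n=2: total = 1+2 = 3
m=1,n=3: total = 3+3 = 6
m=2,n=0: total = 6+0 = 6
m=2,n=1: total = 6+2 = 8
m=2,n=2: total = 8+4 = 12
m=2,n=3: total = 12+6 = 18
m=2,n=4: total = 18+8 = 26
m=3,n=0: total = 26+0 = 26
m=3,n=1: total = 26+3 = 29
m=3,n=2: total = 29+6 = 35
m=3,n=3: total = 35+9 = 44
m=3,n=4: total = 44+12 = 56
m=3,n=5: total = 56+15 = 71
m=4,n=0: total = 71+0 = 71
m=4,n=1: total = 71+4 = 75
m=4,n=2: total = 75+8 = 83
m=4,n=3: total = 83+12 = 95
m=4,n=4: total = 95+16 = 111
m=4,n=5: total = 111+20 = 131
m=4,n=6: total = 131+24 = 155
m=5,n=0: total = 155+0 = 155
m=5,n=1: total = 155+5 = 160
m=5,n=2: total = 160+10 = 170
m=5,n=3: total = 170+15 = 185
m=5,n=4: total = 185+20 = 205
m=5,n=5: total = 205+25 = 230
m=5,n=6: total = 230+30 = 260
m=5,n=7: total = 260+35 = 295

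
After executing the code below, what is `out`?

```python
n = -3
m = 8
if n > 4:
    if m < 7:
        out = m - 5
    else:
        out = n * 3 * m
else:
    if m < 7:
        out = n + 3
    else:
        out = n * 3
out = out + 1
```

-8

n=-3, m=8
n > 4 is False; m < 7 is False
→ out = n * 3 = -9
out = (-9)+1 = -8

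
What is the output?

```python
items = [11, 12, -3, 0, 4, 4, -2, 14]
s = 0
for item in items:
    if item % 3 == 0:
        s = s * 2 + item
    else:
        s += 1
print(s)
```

item=11: not %3==0, s = 0+1 = 1
item=12: %3==0, s = 1*2+12 = 14
item=-3: %3==0, s = 14*2+(-3) = 25
item=0: %3==0, s = 25*2+0 = 50
item=4: not %3==0, s = 50+1 = 51
item=4: not %3==0, s = 51+1 = 52
item=-2: not %3==0, s = 52+1 = 53
item=14: not %3==0, s = 53+1 = 54

54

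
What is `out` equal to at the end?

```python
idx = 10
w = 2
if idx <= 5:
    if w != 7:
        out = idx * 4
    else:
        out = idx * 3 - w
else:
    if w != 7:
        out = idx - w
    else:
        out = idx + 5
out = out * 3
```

idx=10, w=2
idx <= 5 is False; w != 7 is True
→ out = idx - w = 8
out = 8*3 = 24

24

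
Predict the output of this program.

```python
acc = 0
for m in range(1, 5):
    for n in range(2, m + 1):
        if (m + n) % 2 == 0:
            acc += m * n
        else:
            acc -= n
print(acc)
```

32

m=2,n=2: even sum, acc = 0+4 = 4
m=3,n=2: odd sum, acc = 4-2 = 2
m=3,n=3: even sum, acc = 2+9 = 11
m=4,n=2: even sum, acc = 11+8 = 19
m=4,n=3: odd sum, acc = 19-3 = 16
m=4,n=4: even sum, acc = 16+16 = 32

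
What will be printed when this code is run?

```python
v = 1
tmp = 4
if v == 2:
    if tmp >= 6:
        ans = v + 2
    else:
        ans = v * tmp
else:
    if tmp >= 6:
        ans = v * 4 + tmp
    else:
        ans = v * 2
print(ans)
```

v=1, tmp=4
v == 2 is False; tmp >= 6 is False
→ ans = v * 2 = 2

2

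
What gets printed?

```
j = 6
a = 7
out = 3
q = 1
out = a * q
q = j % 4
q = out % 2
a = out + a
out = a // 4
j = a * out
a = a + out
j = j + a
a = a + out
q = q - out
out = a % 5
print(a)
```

20

out = 7*1 = 7
q = 6%4 = 2
q = 7%2 = 1
a = 7+7 = 14
out = 14//4 = 3
j = 14*3 = 42
a = 14+3 = 17
j = 42+17 = 59
a = 17+3 = 20
q = 1-3 = -2
out = 20%5 = 0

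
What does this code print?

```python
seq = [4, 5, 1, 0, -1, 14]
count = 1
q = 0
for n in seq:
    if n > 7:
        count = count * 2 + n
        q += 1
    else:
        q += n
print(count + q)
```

n=4: not >7; q=4
n=5: not >7; q=9
n=1: not >7; q=10
n=0: not >7; q=10
n=-1: not >7; q=9
n=14: >7, count = 1*2+14 = 16; q=10
count+q = 16+10 = 26

26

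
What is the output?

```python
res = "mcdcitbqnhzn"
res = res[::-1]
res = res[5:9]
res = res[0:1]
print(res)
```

reverse → 'nzhnqbticdcm'
slice [5:9] → 'btic'
slice [0:1] → 'b'

b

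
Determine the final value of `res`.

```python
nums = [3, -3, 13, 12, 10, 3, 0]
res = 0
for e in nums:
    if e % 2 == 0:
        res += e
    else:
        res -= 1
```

18

e=3: not even, res = 0-1 = -1
e=-3: not even, res = (-1)-1 = -2
e=13: not even, res = (-2)-1 = -3
e=12: even, res = (-3)+12 = 9
e=10: even, res = 9+10 = 19
e=3: not even, res = 19-1 = 18
e=0: even, res = 18+0 = 18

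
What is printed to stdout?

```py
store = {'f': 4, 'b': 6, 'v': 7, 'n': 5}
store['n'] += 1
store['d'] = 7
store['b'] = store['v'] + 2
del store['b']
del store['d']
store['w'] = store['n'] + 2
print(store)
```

{'f': 4, 'v': 7, 'n': 6, 'w': 8}

store['n'] = 5+1 = 6 → {'f': 4, 'b': 6, 'v': 7, 'n': 6}
store['d'] = 7 → {'f': 4, 'b': 6, 'v': 7, 'n': 6, 'd': 7}
store['b'] = store['v']+2 = 9 → {'f': 4, 'b': 9, 'v': 7, 'n': 6, 'd': 7}
del 'b' → {'f': 4, 'v': 7, 'n': 6, 'd': 7}
del 'd' → {'f': 4, 'v': 7, 'n': 6}
store['w'] = store['n']+2 = 8 → {'f': 4, 'v': 7, 'n': 6, 'w': 8}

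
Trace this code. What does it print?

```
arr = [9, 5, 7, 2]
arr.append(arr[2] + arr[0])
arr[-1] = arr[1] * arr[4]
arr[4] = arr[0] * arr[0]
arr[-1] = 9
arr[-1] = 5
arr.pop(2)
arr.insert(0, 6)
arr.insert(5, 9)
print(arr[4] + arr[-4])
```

10

append arr[2]+arr[0] = 7+9 = 16 → [9, 5, 7, 2, 16]
arr[-1] = arr[1]*arr[4] = 5*16 = 80 → [9, 5, 7, 2, 80]
arr[4] = arr[0]*arr[0] = 9*9 = 81 → [9, 5, 7, 2, 81]
arr[-1] = 9 → [9, 5, 7, 2, 9]
arr[-1] = 5 → [9, 5, 7, 2, 5]
pop(2) removes 7 → [9, 5, 2, 5]
insert 6 at 0 → [6, 9, 5, 2, 5]
insert 9 at 5 → [6, 9, 5, 2, 5, 9]
arr[4]+arr[-4] = 5+5 = 10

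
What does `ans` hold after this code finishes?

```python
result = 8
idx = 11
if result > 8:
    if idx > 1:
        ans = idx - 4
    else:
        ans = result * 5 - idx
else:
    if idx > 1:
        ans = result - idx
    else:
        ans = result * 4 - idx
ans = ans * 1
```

result=8, idx=11
result > 8 is False; idx > 1 is True
→ ans = result - idx = -3
ans = (-3)*1 = -3

-3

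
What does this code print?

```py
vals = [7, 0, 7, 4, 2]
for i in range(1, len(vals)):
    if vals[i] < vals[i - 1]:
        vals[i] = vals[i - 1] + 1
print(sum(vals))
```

45

i=1: 0<7, vals[1] = 7+1 = 8 → [7, 8, 7, 4, 2]
i=2: 7<8, vals[2] = 8+1 = 9 → [7, 8, 9, 4, 2]
i=3: 4<9, vals[3] = 9+1 = 10 → [7, 8, 9, 10, 2]
i=4: 2<10, vals[4] = 10+1 = 11 → [7, 8, 9, 10, 11]
sum = 45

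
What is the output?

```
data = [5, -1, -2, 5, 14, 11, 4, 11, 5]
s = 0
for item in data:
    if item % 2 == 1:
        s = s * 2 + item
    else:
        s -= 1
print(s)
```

227

item=5: odd, s = 0*2+5 = 5
item=-1: odd, s = 5*2+(-1) = 9
item=-2: not odd, s = 9-1 = 8
item=5: odd, s = 8*2+5 = 21
item=14: not odd, s = 21-1 = 20
item=11: odd, s = 20*2+11 = 51
item=4: not odd, s = 51-1 = 50
item=11: odd, s = 50*2+11 = 111
item=5: odd, s = 111*2+5 = 227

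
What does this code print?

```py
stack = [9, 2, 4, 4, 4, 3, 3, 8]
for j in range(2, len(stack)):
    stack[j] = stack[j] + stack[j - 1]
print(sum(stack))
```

106

j=2: stack[2] = 4+2 = 6 → [9, 2, 6, 4, 4, 3, 3, 8]
j=3: stack[3] = 4+6 = 10 → [9, 2, 6, 10, 4, 3, 3, 8]
j=4: stack[4] = 4+10 = 14 → [9, 2, 6, 10, 14, 3, 3, 8]
j=5: stack[5] = 3+14 = 17 → [9, 2, 6, 10, 14, 17, 3, 8]
j=6: stack[6] = 3+17 = 20 → [9, 2, 6, 10, 14, 17, 20, 8]
j=7: stack[7] = 8+20 = 28 → [9, 2, 6, 10, 14, 17, 20, 28]
sum = 106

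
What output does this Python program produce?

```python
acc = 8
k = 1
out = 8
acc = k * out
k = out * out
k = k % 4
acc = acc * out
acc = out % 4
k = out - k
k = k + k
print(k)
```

acc = 1*8 = 8
k = 8*8 = 64
k = 64%4 = 0
acc = 8*8 = 64
acc = 8%4 = 0
k = 8-0 = 8
k = 8+8 = 16

16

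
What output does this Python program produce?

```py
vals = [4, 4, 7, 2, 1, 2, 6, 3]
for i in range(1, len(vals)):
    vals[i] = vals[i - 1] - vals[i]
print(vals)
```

[4, 0, -7, -9, -10, -12, -18, -21]

i=1: vals[1] = 4-4 = 0 → [4, 0, 7, 2, 1, 2, 6, 3]
i=2: vals[2] = 0-7 = -7 → [4, 0, -7, 2, 1, 2, 6, 3]
i=3: vals[3] = (-7)-2 = -9 → [4, 0, -7, -9, 1, 2, 6, 3]
i=4: vals[4] = (-9)-1 = -10 → [4, 0, -7, -9, -10, 2, 6, 3]
i=5: vals[5] = (-10)-2 = -12 → [4, 0, -7, -9, -10, -12, 6, 3]
i=6: vals[6] = (-12)-6 = -18 → [4, 0, -7, -9, -10, -12, -18, 3]
i=7: vals[7] = (-18)-3 = -21 → [4, 0, -7, -9, -10, -12, -18, -21]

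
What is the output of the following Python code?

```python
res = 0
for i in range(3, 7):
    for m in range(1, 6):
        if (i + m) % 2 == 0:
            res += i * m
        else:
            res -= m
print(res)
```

102

i=3,m=1: even sum, res = 0+3 = 3
i=3,m=2: odd sum, res = 3-2 = 1
i=3,m=3: even sum, res = 1+9 = 10
i=3,m=4: odd sum, res = 10-4 = 6
i=3,m=5: even sum, res = 6+15 = 21
i=4,m=1: odd sum, res = 21-1 = 20
i=4,m=2: even sum, res = 20+8 = 28
i=4,m=3: odd sum, res = 28-3 = 25
i=4,m=4: even sum, res = 25+16 = 41
i=4,m=5: odd sum, res = 41-5 = 36
i=5,m=1: even sum, res = 36+5 = 41
i=5,m=2: odd sum, res = 41-2 = 39
i=5,m=3: even sum, res = 39+15 = 54
i=5,m=4: odd sum, res = 54-4 = 50
i=5,m=5: even sum, res = 50+25 = 75
i=6,m=1: odd sum, res = 75-1 = 74
i=6,m=2: even sum, res = 74+12 = 86
i=6,m=3: odd sum, res = 86-3 = 83
i=6,m=4: even sum, res = 83+24 = 107
i=6,m=5: odd sum, res = 107-5 = 102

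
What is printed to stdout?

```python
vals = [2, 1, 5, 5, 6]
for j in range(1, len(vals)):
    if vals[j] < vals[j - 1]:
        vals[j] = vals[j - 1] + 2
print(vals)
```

[2, 4, 5, 5, 6]

j=1: 1<2, vals[1] = 2+2 = 4 → [2, 4, 5, 5, 6]
j=2: 5>=4, unchanged → [2, 4, 5, 5, 6]
j=3: 5>=5, unchanged → [2, 4, 5, 5, 6]
j=4: 6>=5, unchanged → [2, 4, 5, 5, 6]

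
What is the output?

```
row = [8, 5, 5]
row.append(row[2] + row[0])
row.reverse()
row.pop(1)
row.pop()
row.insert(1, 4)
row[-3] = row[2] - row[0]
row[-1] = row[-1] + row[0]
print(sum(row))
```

append row[2]+row[0] = 5+8 = 13 → [8, 5, 5, 13]
reverse → [13, 5, 5, 8]
pop(1) removes 5 → [13, 5, 8]
pop() removes 8 → [13, 5]
insert 4 at 1 → [13, 4, 5]
row[-3] = row[2]-row[0] = 5-13 = -8 → [-8, 4, 5]
row[-1] = row[-1]+row[0] = 5+(-8) = -3 → [-8, 4, -3]
sum = -7

-7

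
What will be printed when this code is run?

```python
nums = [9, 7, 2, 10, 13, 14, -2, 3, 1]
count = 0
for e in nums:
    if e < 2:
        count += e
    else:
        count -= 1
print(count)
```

-8

e=9: not <2, count = 0-1 = -1
e=7: not <2, count = (-1)-1 = -2
e=2: not <2, count = (-2)-1 = -3
e=10: not <2, count = (-3)-1 = -4
e=13: not <2, count = (-4)-1 = -5
e=14: not <2, count = (-5)-1 = -6
e=-2: <2, count = (-6)+(-2) = -8
e=3: not <2, count = (-8)-1 = -9
e=1: <2, count = (-9)+1 = -8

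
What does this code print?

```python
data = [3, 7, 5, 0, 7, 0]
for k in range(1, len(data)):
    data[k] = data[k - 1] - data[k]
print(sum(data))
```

-51

k=1: data[1] = 3-7 = -4 → [3, -4, 5, 0, 7, 0]
k=2: data[2] = (-4)-5 = -9 → [3, -4, -9, 0, 7, 0]
k=3: data[3] = (-9)-0 = -9 → [3, -4, -9, -9, 7, 0]
k=4: data[4] = (-9)-7 = -16 → [3, -4, -9, -9, -16, 0]
k=5: data[5] = (-16)-0 = -16 → [3, -4, -9, -9, -16, -16]
sum = -51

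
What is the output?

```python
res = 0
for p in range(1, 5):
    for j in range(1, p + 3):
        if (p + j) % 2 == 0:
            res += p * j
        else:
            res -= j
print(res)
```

70

p=1,j=1: even sum, res = 0+1 = 1
p=1,j=2: odd sum, res = 1-2 = -1
p=1,j=3: even sum, res = (-1)+3 = 2
p=2,j=1: odd sum, res = 2-1 = 1
p=2,j=2: even sum, res = 1+4 = 5
p=2,j=3: odd sum, res = 5-3 = 2
p=2,j=4: even sum, res = 2+8 = 10
p=3,j=1: even sum, res = 10+3 = 13
p=3,j=2: odd sum, res = 13-2 = 11
p=3,j=3: even sum, res = 11+9 = 20
p=3,j=4: odd sum, res = 20-4 = 16
p=3,j=5: even sum, res = 16+15 = 31
p=4,j=1: odd sum, res = 31-1 = 30
p=4,j=2: even sum, res = 30+8 = 38
p=4,j=3: odd sum, res = 38-3 = 35
p=4,j=4: even sum, res = 35+16 = 51
p=4,j=5: odd sum, res = 51-5 = 46
p=4,j=6: even sum, res = 46+24 = 70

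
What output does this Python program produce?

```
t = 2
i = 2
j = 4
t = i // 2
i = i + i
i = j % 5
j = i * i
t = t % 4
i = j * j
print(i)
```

256

t = 2//2 = 1
i = 2+2 = 4
i = 4%5 = 4
j = 4*4 = 16
t = 1%4 = 1
i = 16*16 = 256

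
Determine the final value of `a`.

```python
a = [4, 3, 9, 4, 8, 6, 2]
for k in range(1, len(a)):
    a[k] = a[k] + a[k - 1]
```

k=1: a[1] = 3+4 = 7 → [4, 7, 9, 4, 8, 6, 2]
k=2: a[2] = 9+7 = 16 → [4, 7, 16, 4, 8, 6, 2]
k=3: a[3] = 4+16 = 20 → [4, 7, 16, 20, 8, 6, 2]
k=4: a[4] = 8+20 = 28 → [4, 7, 16, 20, 28, 6, 2]
k=5: a[5] = 6+28 = 34 → [4, 7, 16, 20, 28, 34, 2]
k=6: a[6] = 2+34 = 36 → [4, 7, 16, 20, 28, 34, 36]

[4, 7, 16, 20, 28, 34, 36]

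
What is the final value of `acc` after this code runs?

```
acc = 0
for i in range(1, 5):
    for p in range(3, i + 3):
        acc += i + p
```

70

i=1,p=3: acc = 0+4 = 4
i=2,p=3: acc = 4+5 = 9
i=2,p=4: acc = 9+6 = 15
i=3,p=3: acc = 15+6 = 21
i=3,p=4: acc = 21+7 = 28
i=3,p=5: acc = 28+8 = 36
i=4,p=3: acc = 36+7 = 43
i=4,p=4: acc = 43+8 = 51
i=4,p=5: acc = 51+9 = 60
i=4,p=6: acc = 60+10 = 70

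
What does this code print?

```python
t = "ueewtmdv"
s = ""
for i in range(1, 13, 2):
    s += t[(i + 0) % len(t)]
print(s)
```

i=1: add t[1]='e' → 'e'
i=3: add t[3]='w' → 'ew'
i=5: add t[5]='m' → 'ewm'
i=7: add t[7]='v' → 'ewmv'
i=9: add t[1]='e' → 'ewmve'
i=11: add t[3]='w' → 'ewmvew'

ewmvew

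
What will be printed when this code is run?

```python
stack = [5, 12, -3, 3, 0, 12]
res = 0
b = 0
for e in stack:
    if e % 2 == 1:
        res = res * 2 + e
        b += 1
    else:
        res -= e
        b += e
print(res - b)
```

e=5: odd, res = 0*2+5 = 5; b=1
e=12: not odd, res = 5-12 = -7; b=13
e=-3: odd, res = (-7)*2+(-3) = -17; b=14
e=3: odd, res = (-17)*2+3 = -31; b=15
e=0: not odd, res = (-31)-0 = -31; b=15
e=12: not odd, res = (-31)-12 = -43; b=27
res-b = (-43)-27 = -70

-70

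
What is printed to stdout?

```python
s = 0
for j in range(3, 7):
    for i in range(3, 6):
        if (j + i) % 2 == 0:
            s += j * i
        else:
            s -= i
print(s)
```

80

j=3,i=3: even sum, s = 0+9 = 9
j=3,i=4: odd sum, s = 9-4 = 5
j=3,i=5: even sum, s = 5+15 = 20
j=4,i=3: odd sum, s = 20-3 = 17
j=4,i=4: even sum, s = 17+16 = 33
j=4,i=5: odd sum, s = 33-5 = 28
j=5,i=3: even sum, s = 28+15 = 43
j=5,i=4: odd sum, s = 43-4 = 39
j=5,i=5: even sum, s = 39+25 = 64
j=6,i=3: odd sum, s = 64-3 = 61
j=6,i=4: even sum, s = 61+24 = 85
j=6,i=5: odd sum, s = 85-5 = 80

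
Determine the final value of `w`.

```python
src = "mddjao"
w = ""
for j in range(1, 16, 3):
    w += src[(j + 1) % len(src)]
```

'dodod'

j=1: add src[2]='d' → 'd'
j=4: add src[5]='o' → 'do'
j=7: add src[2]='d' → 'dod'
j=10: add src[5]='o' → 'dodo'
j=13: add src[2]='d' → 'dodod'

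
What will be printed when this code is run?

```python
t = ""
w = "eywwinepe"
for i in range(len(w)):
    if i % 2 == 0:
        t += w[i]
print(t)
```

i=0: add 'e' → 'e'
i=1: skip
i=2: add 'w' → 'ew'
i=3: skip
i=4: add 'i' → 'ewi'
i=5: skip
i=6: add 'e' → 'ewie'
i=7: skip
i=8: add 'e' → 'ewiee'

ewiee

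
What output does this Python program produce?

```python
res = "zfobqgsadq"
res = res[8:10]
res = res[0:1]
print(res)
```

d

slice [8:10] → 'dq'
slice [0:1] → 'd'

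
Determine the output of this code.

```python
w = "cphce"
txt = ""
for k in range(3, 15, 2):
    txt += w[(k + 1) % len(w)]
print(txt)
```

k=3: add w[4]='e' → 'e'
k=5: add w[1]='p' → 'ep'
k=7: add w[3]='c' → 'epc'
k=9: add w[0]='c' → 'epcc'
k=11: add w[2]='h' → 'epcch'
k=13: add w[4]='e' → 'epcche'

epcche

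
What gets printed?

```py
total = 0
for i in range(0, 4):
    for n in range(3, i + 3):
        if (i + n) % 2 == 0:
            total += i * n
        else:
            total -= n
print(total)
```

28

i=1,n=3: even sum, total = 0+3 = 3
i=2,n=3: odd sum, total = 3-3 = 0
i=2,n=4: even sum, total = 0+8 = 8
i=3,n=3: even sum, total = 8+9 = 17
i=3,n=4: odd sum, total = 17-4 = 13
i=3,n=5: even sum, total = 13+15 = 28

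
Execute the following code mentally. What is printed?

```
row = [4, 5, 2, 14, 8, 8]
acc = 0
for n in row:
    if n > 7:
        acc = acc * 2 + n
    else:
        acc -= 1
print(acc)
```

56

n=4: not >7, acc = 0-1 = -1
n=5: not >7, acc = (-1)-1 = -2
n=2: not >7, acc = (-2)-1 = -3
n=14: >7, acc = (-3)*2+14 = 8
n=8: >7, acc = 8*2+8 = 24
n=8: >7, acc = 24*2+8 = 56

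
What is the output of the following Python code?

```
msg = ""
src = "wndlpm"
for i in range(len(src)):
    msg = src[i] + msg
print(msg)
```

i=0: prepend 'w' → 'w'
i=1: prepend 'n' → 'nw'
i=2: prepend 'd' → 'dnw'
i=3: prepend 'l' → 'ldnw'
i=4: prepend 'p' → 'pldnw'
i=5: prepend 'm' → 'mpldnw'

mpldnw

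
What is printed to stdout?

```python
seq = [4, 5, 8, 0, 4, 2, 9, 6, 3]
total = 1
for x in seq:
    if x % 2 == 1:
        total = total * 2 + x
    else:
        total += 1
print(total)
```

x=4: not odd, total = 1+1 = 2
x=5: odd, total = 2*2+5 = 9
x=8: not odd, total = 9+1 = 10
x=0: not odd, total = 10+1 = 11
x=4: not odd, total = 11+1 = 12
x=2: not odd, total = 12+1 = 13
x=9: odd, total = 13*2+9 = 35
x=6: not odd, total = 35+1 = 36
x=3: odd, total = 36*2+3 = 75

75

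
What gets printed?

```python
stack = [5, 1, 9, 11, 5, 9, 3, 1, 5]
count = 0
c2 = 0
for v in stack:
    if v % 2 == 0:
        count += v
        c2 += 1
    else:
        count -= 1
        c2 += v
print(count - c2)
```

v=5: not even, count = 0-1 = -1; c2=5
v=1: not even, count = (-1)-1 = -2; c2=6
v=9: not even, count = (-2)-1 = -3; c2=15
v=11: not even, count = (-3)-1 = -4; c2=26
v=5: not even, count = (-4)-1 = -5; c2=31
v=9: not even, count = (-5)-1 = -6; c2=40
v=3: not even, count = (-6)-1 = -7; c2=43
v=1: not even, count = (-7)-1 = -8; c2=44
v=5: not even, count = (-8)-1 = -9; c2=49
count-c2 = (-9)-49 = -58

-58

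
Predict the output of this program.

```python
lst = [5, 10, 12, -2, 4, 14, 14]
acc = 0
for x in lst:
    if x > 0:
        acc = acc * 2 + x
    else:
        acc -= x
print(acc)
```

x=5: >0, acc = 0*2+5 = 5
x=10: >0, acc = 5*2+10 = 20
x=12: >0, acc = 20*2+12 = 52
x=-2: not >0, acc = 52-(-2) = 54
x=4: >0, acc = 54*2+4 = 112
x=14: >0, acc = 112*2+14 = 238
x=14: >0, acc = 238*2+14 = 490

490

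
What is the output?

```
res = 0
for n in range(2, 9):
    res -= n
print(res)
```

n=2: res = 0-2 = -2
n=3: res = (-2)-3 = -5
n=4: res = (-5)-4 = -9
n=5: res = (-9)-5 = -14
n=6: res = (-14)-6 = -20
n=7: res = (-20)-7 = -27
n=8: res = (-27)-8 = -35

-35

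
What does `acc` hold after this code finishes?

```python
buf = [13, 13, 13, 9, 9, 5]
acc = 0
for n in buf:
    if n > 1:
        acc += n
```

62

n=13: >1, acc = 0+13 = 13
n=13: >1, acc = 13+13 = 26
n=13: >1, acc = 26+13 = 39
n=9: >1, acc = 39+9 = 48
n=9: >1, acc = 48+9 = 57
n=5: >1, acc = 57+5 = 62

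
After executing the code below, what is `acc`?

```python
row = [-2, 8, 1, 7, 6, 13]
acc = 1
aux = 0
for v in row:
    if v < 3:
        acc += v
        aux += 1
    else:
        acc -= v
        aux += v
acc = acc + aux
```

2

v=-2: <3, acc = 1+(-2) = -1; aux=1
v=8: not <3, acc = (-1)-8 = -9; aux=9
v=1: <3, acc = (-9)+1 = -8; aux=10
v=7: not <3, acc = (-8)-7 = -15; aux=17
v=6: not <3, acc = (-15)-6 = -21; aux=23
v=13: not <3, acc = (-21)-13 = -34; aux=36
acc+aux = (-34)+36 = 2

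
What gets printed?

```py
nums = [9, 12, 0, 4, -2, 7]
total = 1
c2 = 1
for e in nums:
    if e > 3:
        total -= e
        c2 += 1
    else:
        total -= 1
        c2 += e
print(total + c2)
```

-30

e=9: >3, total = 1-9 = -8; c2=2
e=12: >3, total = (-8)-12 = -20; c2=3
e=0: not >3, total = (-20)-1 = -21; c2=3
e=4: >3, total = (-21)-4 = -25; c2=4
e=-2: not >3, total = (-25)-1 = -26; c2=2
e=7: >3, total = (-26)-7 = -33; c2=3
total+c2 = (-33)+3 = -30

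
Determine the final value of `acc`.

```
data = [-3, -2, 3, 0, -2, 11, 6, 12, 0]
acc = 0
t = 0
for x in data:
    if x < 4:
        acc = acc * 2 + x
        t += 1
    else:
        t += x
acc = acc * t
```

-3780

x=-3: <4, acc = 0*2+(-3) = -3; t=1
x=-2: <4, acc = (-3)*2+(-2) = -8; t=2
x=3: <4, acc = (-8)*2+3 = -13; t=3
x=0: <4, acc = (-13)*2+0 = -26; t=4
x=-2: <4, acc = (-26)*2+(-2) = -54; t=5
x=11: not <4; t=16
x=6: not <4; t=22
x=12: not <4; t=34
x=0: <4, acc = (-54)*2+0 = -108; t=35
acc*t = (-108)*35 = -3780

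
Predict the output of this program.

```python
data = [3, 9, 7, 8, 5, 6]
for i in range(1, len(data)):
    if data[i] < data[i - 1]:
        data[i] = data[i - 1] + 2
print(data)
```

i=1: 9>=3, unchanged → [3, 9, 7, 8, 5, 6]
i=2: 7<9, data[2] = 9+2 = 11 → [3, 9, 11, 8, 5, 6]
i=3: 8<11, data[3] = 11+2 = 13 → [3, 9, 11, 13, 5, 6]
i=4: 5<13, data[4] = 13+2 = 15 → [3, 9, 11, 13, 15, 6]
i=5: 6<15, data[5] = 15+2 = 17 → [3, 9, 11, 13, 15, 17]

[3, 9, 11, 13, 15, 17]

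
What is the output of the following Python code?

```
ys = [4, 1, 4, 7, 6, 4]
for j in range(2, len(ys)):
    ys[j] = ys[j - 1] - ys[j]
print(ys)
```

[4, 1, -3, -10, -16, -20]

j=2: ys[2] = 1-4 = -3 → [4, 1, -3, 7, 6, 4]
j=3: ys[3] = (-3)-7 = -10 → [4, 1, -3, -10, 6, 4]
j=4: ys[4] = (-10)-6 = -16 → [4, 1, -3, -10, -16, 4]
j=5: ys[5] = (-16)-4 = -20 → [4, 1, -3, -10, -16, -20]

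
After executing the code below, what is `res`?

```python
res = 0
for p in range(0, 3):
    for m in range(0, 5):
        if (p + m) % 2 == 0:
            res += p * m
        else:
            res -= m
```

2

p=0,m=0: even sum, res = 0+0 = 0
p=0,m=1: odd sum, res = 0-1 = -1
p=0,m=2: even sum, res = (-1)+0 = -1
p=0,m=3: odd sum, res = (-1)-3 = -4
p=0,m=4: even sum, res = (-4)+0 = -4
p=1,m=0: odd sum, res = (-4)-0 = -4
p=1,m=1: even sum, res = (-4)+1 = -3
p=1,m=2: odd sum, res = (-3)-2 = -5
p=1,m=3: even sum, res = (-5)+3 = -2
p=1,m=4: odd sum, res = (-2)-4 = -6
p=2,m=0: even sum, res = (-6)+0 = -6
p=2,m=1: odd sum, res = (-6)-1 = -7
p=2,m=2: even sum, res = (-7)+4 = -3
p=2,m=3: odd sum, res = (-3)-3 = -6
p=2,m=4: even sum, res = (-6)+8 = 2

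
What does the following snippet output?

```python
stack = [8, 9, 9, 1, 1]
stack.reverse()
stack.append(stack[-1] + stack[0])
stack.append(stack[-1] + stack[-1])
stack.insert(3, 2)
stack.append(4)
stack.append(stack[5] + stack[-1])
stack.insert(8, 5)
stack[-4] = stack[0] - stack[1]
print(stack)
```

[1, 1, 9, 2, 9, 8, 9, 0, 5, 4, 12]

reverse → [1, 1, 9, 9, 8]
append stack[-1]+stack[0] = 8+1 = 9 → [1, 1, 9, 9, 8, 9]
append stack[-1]+stack[-1] = 9+9 = 18 → [1, 1, 9, 9, 8, 9, 18]
insert 2 at 3 → [1, 1, 9, 2, 9, 8, 9, 18]
append 4 → [1, 1, 9, 2, 9, 8, 9, 18, 4]
append stack[5]+stack[-1] = 8+4 = 12 → [1, 1, 9, 2, 9, 8, 9, 18, 4, 12]
insert 5 at 8 → [1, 1, 9, 2, 9, 8, 9, 18, 5, 4, 12]
stack[-4] = stack[0]-stack[1] = 1-1 = 0 → [1, 1, 9, 2, 9, 8, 9, 0, 5, 4, 12]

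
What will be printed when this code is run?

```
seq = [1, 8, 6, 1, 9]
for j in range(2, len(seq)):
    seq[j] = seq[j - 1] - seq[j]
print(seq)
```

j=2: seq[2] = 8-6 = 2 → [1, 8, 2, 1, 9]
j=3: seq[3] = 2-1 = 1 → [1, 8, 2, 1, 9]
j=4: seq[4] = 1-9 = -8 → [1, 8, 2, 1, -8]

[1, 8, 2, 1, -8]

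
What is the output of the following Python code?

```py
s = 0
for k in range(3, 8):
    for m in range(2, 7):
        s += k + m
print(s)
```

k=3,m=2: s = 0+5 = 5
k=3,m=3: s = 5+6 = 11
k=3,m=4: s = 11+7 = 18
k=3,m=5: s = 18+8 = 26
k=3,m=6: s = 26+9 = 35
k=4,m=2: s = 35+6 = 41
k=4,m=3: s = 41+7 = 48
k=4,m=4: s = 48+8 = 56
k=4,m=5: s = 56+9 = 65
k=4,m=6: s = 65+10 = 75
k=5,m=2: s = 75+7 = 82
k=5,m=3: s = 82+8 = 90
k=5,m=4: s = 90+9 = 99
k=5,m=5: s = 99+10 = 109
k=5,m=6: s = 109+11 = 120
k=6,m=2: s = 120+8 = 128
k=6,m=3: s = 128+9 = 137
k=6,m=4: s = 137+10 = 147
k=6,m=5: s = 147+11 = 158
k=6,m=6: s = 158+12 = 170
k=7,m=2: s = 170+9 = 179
k=7,m=3: s = 179+10 = 189
k=7,m=4: s = 189+11 = 200
k=7,m=5: s = 200+12 = 212
k=7,m=6: s = 212+13 = 225

225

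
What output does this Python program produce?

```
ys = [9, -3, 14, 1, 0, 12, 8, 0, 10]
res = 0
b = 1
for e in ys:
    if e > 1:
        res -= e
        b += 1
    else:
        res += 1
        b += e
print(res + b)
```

-45

e=9: >1, res = 0-9 = -9; b=2
e=-3: not >1, res = (-9)+1 = -8; b=-1
e=14: >1, res = (-8)-14 = -22; b=0
e=1: not >1, res = (-22)+1 = -21; b=1
e=0: not >1, res = (-21)+1 = -20; b=1
e=12: >1, res = (-20)-12 = -32; b=2
e=8: >1, res = (-32)-8 = -40; b=3
e=0: not >1, res = (-40)+1 = -39; b=3
e=10: >1, res = (-39)-10 = -49; b=4
res+b = (-49)+4 = -45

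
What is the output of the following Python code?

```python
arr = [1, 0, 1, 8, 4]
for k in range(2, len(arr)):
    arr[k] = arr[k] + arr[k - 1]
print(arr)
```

k=2: arr[2] = 1+0 = 1 → [1, 0, 1, 8, 4]
k=3: arr[3] = 8+1 = 9 → [1, 0, 1, 9, 4]
k=4: arr[4] = 4+9 = 13 → [1, 0, 1, 9, 13]

[1, 0, 1, 9, 13]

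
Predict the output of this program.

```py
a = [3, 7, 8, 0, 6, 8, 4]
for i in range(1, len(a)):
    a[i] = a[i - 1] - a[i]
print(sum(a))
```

-99

i=1: a[1] = 3-7 = -4 → [3, -4, 8, 0, 6, 8, 4]
i=2: a[2] = (-4)-8 = -12 → [3, -4, -12, 0, 6, 8, 4]
i=3: a[3] = (-12)-0 = -12 → [3, -4, -12, -12, 6, 8, 4]
i=4: a[4] = (-12)-6 = -18 → [3, -4, -12, -12, -18, 8, 4]
i=5: a[5] = (-18)-8 = -26 → [3, -4, -12, -12, -18, -26, 4]
i=6: a[6] = (-26)-4 = -30 → [3, -4, -12, -12, -18, -26, -30]
sum = -99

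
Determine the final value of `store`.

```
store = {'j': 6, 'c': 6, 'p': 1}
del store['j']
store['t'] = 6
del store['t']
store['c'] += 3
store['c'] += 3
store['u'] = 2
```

{'c': 12, 'p': 1, 'u': 2}

del 'j' → {'c': 6, 'p': 1}
store['t'] = 6 → {'c': 6, 'p': 1, 't': 6}
del 't' → {'c': 6, 'p': 1}
store['c'] = 6+3 = 9 → {'c': 9, 'p': 1}
store['c'] = 9+3 = 12 → {'c': 12, 'p': 1}
store['u'] = 2 → {'c': 12, 'p': 1, 'u': 2}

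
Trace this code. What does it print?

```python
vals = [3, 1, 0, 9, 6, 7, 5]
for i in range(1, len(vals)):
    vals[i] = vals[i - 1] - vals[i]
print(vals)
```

i=1: vals[1] = 3-1 = 2 → [3, 2, 0, 9, 6, 7, 5]
i=2: vals[2] = 2-0 = 2 → [3, 2, 2, 9, 6, 7, 5]
i=3: vals[3] = 2-9 = -7 → [3, 2, 2, -7, 6, 7, 5]
i=4: vals[4] = (-7)-6 = -13 → [3, 2, 2, -7, -13, 7, 5]
i=5: vals[5] = (-13)-7 = -20 → [3, 2, 2, -7, -13, -20, 5]
i=6: vals[6] = (-20)-5 = -25 → [3, 2, 2, -7, -13, -20, -25]

[3, 2, 2, -7, -13, -20, -25]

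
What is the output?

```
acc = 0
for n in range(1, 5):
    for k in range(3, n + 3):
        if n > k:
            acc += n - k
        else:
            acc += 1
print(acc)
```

10

n=1,k=3: not 1>3, acc = 0+1 = 1
n=2,k=3: not 2>3, acc = 1+1 = 2
n=2,k=4: not 2>4, acc = 2+1 = 3
n=3,k=3: not 3>3, acc = 3+1 = 4
n=3,k=4: not 3>4, acc = 4+1 = 5
n=3,k=5: not 3>5, acc = 5+1 = 6
n=4,k=3: 4>3, acc = 6+1 = 7
n=4,k=4: not 4>4, acc = 7+1 = 8
n=4,k=5: not 4>5, acc = 8+1 = 9
n=4,k=6: not 4>6, acc = 9+1 = 10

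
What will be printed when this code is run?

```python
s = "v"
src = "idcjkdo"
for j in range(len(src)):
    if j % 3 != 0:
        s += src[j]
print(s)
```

vdckd

j=0: skip
j=1: add 'd' → 'vd'
j=2: add 'c' → 'vdc'
j=3: skip
j=4: add 'k' → 'vdck'
j=5: add 'd' → 'vdckd'
j=6: skip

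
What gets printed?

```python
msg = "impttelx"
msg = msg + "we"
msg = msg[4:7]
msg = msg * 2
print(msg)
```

teltel

+ 'we' → 'impttelxwe'
slice [4:7] → 'tel'
repeat ×2 → 'teltel'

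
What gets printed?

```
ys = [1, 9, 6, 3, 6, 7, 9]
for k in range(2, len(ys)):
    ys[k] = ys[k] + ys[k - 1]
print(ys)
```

k=2: ys[2] = 6+9 = 15 → [1, 9, 15, 3, 6, 7, 9]
k=3: ys[3] = 3+15 = 18 → [1, 9, 15, 18, 6, 7, 9]
k=4: ys[4] = 6+18 = 24 → [1, 9, 15, 18, 24, 7, 9]
k=5: ys[5] = 7+24 = 31 → [1, 9, 15, 18, 24, 31, 9]
k=6: ys[6] = 9+31 = 40 → [1, 9, 15, 18, 24, 31, 40]

[1, 9, 15, 18, 24, 31, 40]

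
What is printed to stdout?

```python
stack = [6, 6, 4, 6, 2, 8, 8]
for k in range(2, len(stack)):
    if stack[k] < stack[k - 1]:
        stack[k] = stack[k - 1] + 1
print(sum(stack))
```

k=2: 4<6, stack[2] = 6+1 = 7 → [6, 6, 7, 6, 2, 8, 8]
k=3: 6<7, stack[3] = 7+1 = 8 → [6, 6, 7, 8, 2, 8, 8]
k=4: 2<8, stack[4] = 8+1 = 9 → [6, 6, 7, 8, 9, 8, 8]
k=5: 8<9, stack[5] = 9+1 = 10 → [6, 6, 7, 8, 9, 10, 8]
k=6: 8<10, stack[6] = 10+1 = 11 → [6, 6, 7, 8, 9, 10, 11]
sum = 57

57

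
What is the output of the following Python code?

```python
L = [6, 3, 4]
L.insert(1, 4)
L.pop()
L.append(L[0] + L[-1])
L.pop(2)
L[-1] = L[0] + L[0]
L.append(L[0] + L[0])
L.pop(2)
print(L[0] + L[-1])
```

insert 4 at 1 → [6, 4, 3, 4]
pop() removes 4 → [6, 4, 3]
append L[0]+L[-1] = 6+3 = 9 → [6, 4, 3, 9]
pop(2) removes 3 → [6, 4, 9]
L[-1] = L[0]+L[0] = 6+6 = 12 → [6, 4, 12]
append L[0]+L[0] = 6+6 = 12 → [6, 4, 12, 12]
pop(2) removes 12 → [6, 4, 12]
L[0]+L[-1] = 6+12 = 18

18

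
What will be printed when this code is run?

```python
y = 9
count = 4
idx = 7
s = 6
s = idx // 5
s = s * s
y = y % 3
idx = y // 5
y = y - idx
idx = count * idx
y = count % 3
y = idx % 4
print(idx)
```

s = 7//5 = 1
s = 1*1 = 1
y = 9%3 = 0
idx = 0//5 = 0
y = 0-0 = 0
idx = 4*0 = 0
y = 4%3 = 1
y = 0%4 = 0

0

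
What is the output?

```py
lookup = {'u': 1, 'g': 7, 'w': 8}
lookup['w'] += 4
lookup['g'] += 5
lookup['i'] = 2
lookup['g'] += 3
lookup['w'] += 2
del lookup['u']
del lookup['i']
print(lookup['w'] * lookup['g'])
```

lookup['w'] = 8+4 = 12 → {'u': 1, 'g': 7, 'w': 12}
lookup['g'] = 7+5 = 12 → {'u': 1, 'g': 12, 'w': 12}
lookup['i'] = 2 → {'u': 1, 'g': 12, 'w': 12, 'i': 2}
lookup['g'] = 12+3 = 15 → {'u': 1, 'g': 15, 'w': 12, 'i': 2}
lookup['w'] = 12+2 = 14 → {'u': 1, 'g': 15, 'w': 14, 'i': 2}
del 'u' → {'g': 15, 'w': 14, 'i': 2}
del 'i' → {'g': 15, 'w': 14}
lookup['w']*lookup['g'] = 14*15 = 210

210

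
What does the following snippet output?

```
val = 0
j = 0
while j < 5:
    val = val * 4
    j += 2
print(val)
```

j=0: val = 0*4 = 0
j=2: val = 0*4 = 0
j=4: val = 0*4 = 0

0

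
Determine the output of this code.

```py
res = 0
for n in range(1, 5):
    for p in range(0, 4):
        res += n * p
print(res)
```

n=1,p=0: res = 0+0 = 0
n=1,p=1: res = 0+1 = 1
n=1,p=2: res = 1+2 = 3
n=1,p=3: res = 3+3 = 6
n=2,p=0: res = 6+0 = 6
n=2,p=1: res = 6+2 = 8
n=2,p=2: res = 8+4 = 12
n=2,p=3: res = 12+6 = 18
n=3,p=0: res = 18+0 = 18
n=3,p=1: res = 18+3 = 21
n=3,p=2: res = 21+6 = 27
n=3,p=3: res = 27+9 = 36
n=4,p=0: res = 36+0 = 36
n=4,p=1: res = 36+4 = 40
n=4,p=2: res = 40+8 = 48
n=4,p=3: res = 48+12 = 60

60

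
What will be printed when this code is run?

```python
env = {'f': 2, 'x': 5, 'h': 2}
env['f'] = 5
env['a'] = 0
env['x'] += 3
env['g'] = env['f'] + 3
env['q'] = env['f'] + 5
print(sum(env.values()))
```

33

env['f'] = 5 → {'f': 5, 'x': 5, 'h': 2}
env['a'] = 0 → {'f': 5, 'x': 5, 'h': 2, 'a': 0}
env['x'] = 5+3 = 8 → {'f': 5, 'x': 8, 'h': 2, 'a': 0}
env['g'] = env['f']+3 = 8 → {'f': 5, 'x': 8, 'h': 2, 'a': 0, 'g': 8}
env['q'] = env['f']+5 = 10 → {'f': 5, 'x': 8, 'h': 2, 'a': 0, 'g': 8, 'q': 10}
sum of values = 33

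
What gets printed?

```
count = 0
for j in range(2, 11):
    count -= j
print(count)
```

j=2: count = 0-2 = -2
j=3: count = (-2)-3 = -5
j=4: count = (-5)-4 = -9
j=5: count = (-9)-5 = -14
j=6: count = (-14)-6 = -20
j=7: count = (-20)-7 = -27
j=8: count = (-27)-8 = -35
j=9: count = (-35)-9 = -44
j=10: count = (-44)-10 = -54

-54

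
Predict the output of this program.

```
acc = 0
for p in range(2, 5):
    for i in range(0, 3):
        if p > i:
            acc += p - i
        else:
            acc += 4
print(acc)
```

p=2,i=0: 2>0, acc = 0+2 = 2
p=2,i=1: 2>1, acc = 2+1 = 3
p=2,i=2: not 2>2, acc = 3+4 = 7
p=3,i=0: 3>0, acc = 7+3 = 10
p=3,i=1: 3>1, acc = 10+2 = 12
p=3,i=2: 3>2, acc = 12+1 = 13
p=4,i=0: 4>0, acc = 13+4 = 17
p=4,i=1: 4>1, acc = 17+3 = 20
p=4,i=2: 4>2, acc = 20+2 = 22

22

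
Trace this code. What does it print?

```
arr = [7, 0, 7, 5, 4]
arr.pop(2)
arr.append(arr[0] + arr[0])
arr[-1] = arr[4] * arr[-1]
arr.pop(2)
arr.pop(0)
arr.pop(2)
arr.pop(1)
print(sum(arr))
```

0

pop(2) removes 7 → [7, 0, 5, 4]
append arr[0]+arr[0] = 7+7 = 14 → [7, 0, 5, 4, 14]
arr[-1] = arr[4]*arr[-1] = 14*14 = 196 → [7, 0, 5, 4, 196]
pop(2) removes 5 → [7, 0, 4, 196]
pop(0) removes 7 → [0, 4, 196]
pop(2) removes 196 → [0, 4]
pop(1) removes 4 → [0]
sum = 0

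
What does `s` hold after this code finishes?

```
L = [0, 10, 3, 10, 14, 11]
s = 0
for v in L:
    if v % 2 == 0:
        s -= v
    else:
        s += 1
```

v=0: even, s = 0-0 = 0
v=10: even, s = 0-10 = -10
v=3: not even, s = (-10)+1 = -9
v=10: even, s = (-9)-10 = -19
v=14: even, s = (-19)-14 = -33
v=11: not even, s = (-33)+1 = -32

-32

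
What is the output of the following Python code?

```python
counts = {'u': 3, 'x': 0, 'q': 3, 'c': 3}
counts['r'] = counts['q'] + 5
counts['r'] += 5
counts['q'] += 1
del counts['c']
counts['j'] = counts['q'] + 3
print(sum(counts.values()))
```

27

counts['r'] = counts['q']+5 = 8 → {'u': 3, 'x': 0, 'q': 3, 'c': 3, 'r': 8}
counts['r'] = 8+5 = 13 → {'u': 3, 'x': 0, 'q': 3, 'c': 3, 'r': 13}
counts['q'] = 3+1 = 4 → {'u': 3, 'x': 0, 'q': 4, 'c': 3, 'r': 13}
del 'c' → {'u': 3, 'x': 0, 'q': 4, 'r': 13}
counts['j'] = counts['q']+3 = 7 → {'u': 3, 'x': 0, 'q': 4, 'r': 13, 'j': 7}
sum of values = 27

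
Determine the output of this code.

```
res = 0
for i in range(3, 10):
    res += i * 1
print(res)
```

42

i=3: res = 0+3*1 = 3
i=4: res = 3+4*1 = 7
i=5: res = 7+5*1 = 12
i=6: res = 12+6*1 = 18
i=7: res = 18+7*1 = 25
i=8: res = 25+8*1 = 33
i=9: res = 33+9*1 = 42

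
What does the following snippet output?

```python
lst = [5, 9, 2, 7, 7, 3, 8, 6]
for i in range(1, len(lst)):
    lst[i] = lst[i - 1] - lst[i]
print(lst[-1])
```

i=1: lst[1] = 5-9 = -4 → [5, -4, 2, 7, 7, 3, 8, 6]
i=2: lst[2] = (-4)-2 = -6 → [5, -4, -6, 7, 7, 3, 8, 6]
i=3: lst[3] = (-6)-7 = -13 → [5, -4, -6, -13, 7, 3, 8, 6]
i=4: lst[4] = (-13)-7 = -20 → [5, -4, -6, -13, -20, 3, 8, 6]
i=5: lst[5] = (-20)-3 = -23 → [5, -4, -6, -13, -20, -23, 8, 6]
i=6: lst[6] = (-23)-8 = -31 → [5, -4, -6, -13, -20, -23, -31, 6]
i=7: lst[7] = (-31)-6 = -37 → [5, -4, -6, -13, -20, -23, -31, -37]

-37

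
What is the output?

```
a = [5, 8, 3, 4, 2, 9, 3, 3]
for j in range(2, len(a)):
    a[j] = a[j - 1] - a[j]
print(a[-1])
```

j=2: a[2] = 8-3 = 5 → [5, 8, 5, 4, 2, 9, 3, 3]
j=3: a[3] = 5-4 = 1 → [5, 8, 5, 1, 2, 9, 3, 3]
j=4: a[4] = 1-2 = -1 → [5, 8, 5, 1, -1, 9, 3, 3]
j=5: a[5] = (-1)-9 = -10 → [5, 8, 5, 1, -1, -10, 3, 3]
j=6: a[6] = (-10)-3 = -13 → [5, 8, 5, 1, -1, -10, -13, 3]
j=7: a[7] = (-13)-3 = -16 → [5, 8, 5, 1, -1, -10, -13, -16]

-16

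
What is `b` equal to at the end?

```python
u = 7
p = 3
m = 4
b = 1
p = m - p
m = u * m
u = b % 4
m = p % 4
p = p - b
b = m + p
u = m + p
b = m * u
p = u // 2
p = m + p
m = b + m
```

1

p = 4-3 = 1
m = 7*4 = 28
u = 1%4 = 1
m = 1%4 = 1
p = 1-1 = 0
b = 1+0 = 1
u = 1+0 = 1
b = 1*1 = 1
p = 1//2 = 0
p = 1+0 = 1
m = 1+1 = 2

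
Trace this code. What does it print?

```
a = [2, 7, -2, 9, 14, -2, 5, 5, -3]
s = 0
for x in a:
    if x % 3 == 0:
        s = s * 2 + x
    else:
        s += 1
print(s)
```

x=2: not %3==0, s = 0+1 = 1
x=7: not %3==0, s = 1+1 = 2
x=-2: not %3==0, s = 2+1 = 3
x=9: %3==0, s = 3*2+9 = 15
x=14: not %3==0, s = 15+1 = 16
x=-2: not %3==0, s = 16+1 = 17
x=5: not %3==0, s = 17+1 = 18
x=5: not %3==0, s = 18+1 = 19
x=-3: %3==0, s = 19*2+(-3) = 35

35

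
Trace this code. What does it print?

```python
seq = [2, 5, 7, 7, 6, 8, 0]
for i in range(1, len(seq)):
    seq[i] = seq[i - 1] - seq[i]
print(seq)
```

i=1: seq[1] = 2-5 = -3 → [2, -3, 7, 7, 6, 8, 0]
i=2: seq[2] = (-3)-7 = -10 → [2, -3, -10, 7, 6, 8, 0]
i=3: seq[3] = (-10)-7 = -17 → [2, -3, -10, -17, 6, 8, 0]
i=4: seq[4] = (-17)-6 = -23 → [2, -3, -10, -17, -23, 8, 0]
i=5: seq[5] = (-23)-8 = -31 → [2, -3, -10, -17, -23, -31, 0]
i=6: seq[6] = (-31)-0 = -31 → [2, -3, -10, -17, -23, -31, -31]

[2, -3, -10, -17, -23, -31, -31]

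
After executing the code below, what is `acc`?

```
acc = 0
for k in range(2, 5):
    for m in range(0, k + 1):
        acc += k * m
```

k=2,m=0: acc = 0+0 = 0
k=2,m=1: acc = 0+2 = 2
k=2,m=2: acc = 2+4 = 6
k=3,m=0: acc = 6+0 = 6
k=3,m=1: acc = 6+3 = 9
k=3,m=2: acc = 9+6 = 15
k=3,m=3: acc = 15+9 = 24
k=4,m=0: acc = 24+0 = 24
k=4,m=1: acc = 24+4 = 28
k=4,m=2: acc = 28+8 = 36
k=4,m=3: acc = 36+12 = 48
k=4,m=4: acc = 48+16 = 64

64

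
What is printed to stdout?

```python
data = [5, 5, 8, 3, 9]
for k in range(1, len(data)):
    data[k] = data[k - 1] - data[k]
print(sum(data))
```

k=1: data[1] = 5-5 = 0 → [5, 0, 8, 3, 9]
k=2: data[2] = 0-8 = -8 → [5, 0, -8, 3, 9]
k=3: data[3] = (-8)-3 = -11 → [5, 0, -8, -11, 9]
k=4: data[4] = (-11)-9 = -20 → [5, 0, -8, -11, -20]
sum = -34

-34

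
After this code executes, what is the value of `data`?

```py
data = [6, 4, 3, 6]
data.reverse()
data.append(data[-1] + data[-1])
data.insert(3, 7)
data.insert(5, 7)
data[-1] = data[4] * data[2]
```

[6, 3, 4, 7, 6, 7, 24]

reverse → [6, 3, 4, 6]
append data[-1]+data[-1] = 6+6 = 12 → [6, 3, 4, 6, 12]
insert 7 at 3 → [6, 3, 4, 7, 6, 12]
insert 7 at 5 → [6, 3, 4, 7, 6, 7, 12]
data[-1] = data[4]*data[2] = 6*4 = 24 → [6, 3, 4, 7, 6, 7, 24]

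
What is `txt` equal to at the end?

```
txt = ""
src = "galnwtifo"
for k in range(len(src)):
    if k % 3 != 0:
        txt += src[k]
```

k=0: skip
k=1: add 'a' → 'a'
k=2: add 'l' → 'al'
k=3: skip
k=4: add 'w' → 'alw'
k=5: add 't' → 'alwt'
k=6: skip
k=7: add 'f' → 'alwtf'
k=8: add 'o' → 'alwtfo'

'alwtfo'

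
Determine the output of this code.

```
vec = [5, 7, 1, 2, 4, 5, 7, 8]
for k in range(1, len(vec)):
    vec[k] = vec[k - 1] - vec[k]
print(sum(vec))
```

k=1: vec[1] = 5-7 = -2 → [5, -2, 1, 2, 4, 5, 7, 8]
k=2: vec[2] = (-2)-1 = -3 → [5, -2, -3, 2, 4, 5, 7, 8]
k=3: vec[3] = (-3)-2 = -5 → [5, -2, -3, -5, 4, 5, 7, 8]
k=4: vec[4] = (-5)-4 = -9 → [5, -2, -3, -5, -9, 5, 7, 8]
k=5: vec[5] = (-9)-5 = -14 → [5, -2, -3, -5, -9, -14, 7, 8]
k=6: vec[6] = (-14)-7 = -21 → [5, -2, -3, -5, -9, -14, -21, 8]
k=7: vec[7] = (-21)-8 = -29 → [5, -2, -3, -5, -9, -14, -21, -29]
sum = -78

-78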